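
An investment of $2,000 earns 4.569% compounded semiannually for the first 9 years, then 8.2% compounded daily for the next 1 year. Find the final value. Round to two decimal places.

Phase 1: 2,000·(1 + 0.022845)^18 ≈ 3,003.3564.
Phase 2: 3,003.3564·(1 + 0.082/365)^365 ≈ 3,259.9806.

$3,259.98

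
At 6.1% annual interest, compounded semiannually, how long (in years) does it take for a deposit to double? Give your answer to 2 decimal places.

(1 + 0.0305)^(2t) = 2.
2t = ln 2 / ln(1 + 0.0305) ≈ 0.69315/0.0300441 ≈ 23.0710.
t ≈ 11.5355.

11.54 years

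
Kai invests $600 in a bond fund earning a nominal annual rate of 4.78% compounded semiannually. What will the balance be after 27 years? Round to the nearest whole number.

$2,148

Periodic rate = 4.78%/2 = 0.0239; periods = 2·27 = 54.
A = 600·(1 + 0.0239)^54 ≈ 600·3.580200278 ≈ 2,148.1202.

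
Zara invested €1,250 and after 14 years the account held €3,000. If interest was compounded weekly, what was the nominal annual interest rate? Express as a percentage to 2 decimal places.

6.26%

The 728-period growth factor is 3,000/1,250 = 2.4.
r/52 = 2.4^(1/728) − 1 ≈ 0.00120329, so r ≈ 52·0.00120329 = 6.25711%.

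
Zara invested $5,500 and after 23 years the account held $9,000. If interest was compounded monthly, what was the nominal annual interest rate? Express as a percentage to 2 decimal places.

2.14%

The 276-period growth factor is 9,000/5,500 = 1.63636.
r/12 = 1.63636^(1/276) − 1 ≈ 0.00178593, so r ≈ 12·0.00178593 = 2.14311%.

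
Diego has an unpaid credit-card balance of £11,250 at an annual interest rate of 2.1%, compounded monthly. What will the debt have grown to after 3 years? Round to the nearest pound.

Growth factor = (1 + 0.00175)^36 ≈ 1.0649681996.
A ≈ 11,250 × 1.0649681996 ≈ 11,980.8922.

£11,981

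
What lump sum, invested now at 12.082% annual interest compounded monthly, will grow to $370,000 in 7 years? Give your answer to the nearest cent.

Periodic rate = 12.082%/12 = 0.0100683; 84 periods.
P = 370,000/(1 + 0.12082/12)^84 ≈ 370,000/2.31986911407 ≈ 159,491.7566.

$159,491.76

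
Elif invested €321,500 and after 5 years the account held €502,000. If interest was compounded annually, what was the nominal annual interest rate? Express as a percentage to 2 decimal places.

The 5-period growth factor is 502,000/321,500 = 1.56143.
r = 1.56143^(1/5) − 1 ≈ 0.0932124, i.e. 9.32124%.

9.32%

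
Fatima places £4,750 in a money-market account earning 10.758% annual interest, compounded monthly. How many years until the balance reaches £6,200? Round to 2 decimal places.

We need (1 + 0.008965)^(12t) = 1.3053, so 12t = ln 1.3053 / ln 1.008965 ≈ 29.8491.
t ≈ 29.8491/12 = 2.4874 years.

2.49 years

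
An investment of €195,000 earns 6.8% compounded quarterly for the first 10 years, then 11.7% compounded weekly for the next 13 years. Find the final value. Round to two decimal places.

€1,748,608.62

Phase 1: 195,000·(1 + 0.017)^40 ≈ 382,712.5714.
Phase 2: 382,712.5714·(1 + 0.00225)^676 ≈ 1,748,608.6238.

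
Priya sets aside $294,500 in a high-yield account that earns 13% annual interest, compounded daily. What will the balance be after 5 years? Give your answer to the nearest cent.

Periodic rate = 13%/365 = 0.000356164; periods = 365·5 = 1825.
A = 294,500·(1 + 0.13/365)^1825 ≈ 294,500·1.91531916406 ≈ 564,061.4938.

$564,061.49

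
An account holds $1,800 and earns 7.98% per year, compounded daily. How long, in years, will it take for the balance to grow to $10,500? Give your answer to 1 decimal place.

(1 + 0.00021863)^(365t) = 10,500/1,800 = 5.8333.
365t·ln(1 + 0.00021863) = ln(5.8333); 365t = 1.7636/0.000218606 ≈ 8067.4211.
t ≈ 22.1025 years.

22.1 years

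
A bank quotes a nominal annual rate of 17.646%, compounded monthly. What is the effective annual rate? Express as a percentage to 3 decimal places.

19.145%

EAR = (1 + 17.646%/12)^12 − 1 = (1 + 0.014705)^12 − 1.
(1 + 0.014705)^12 ≈ 1.191455, so EAR ≈ 19.14549%.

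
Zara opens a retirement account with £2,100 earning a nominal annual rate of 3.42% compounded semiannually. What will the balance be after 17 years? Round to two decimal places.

Growth factor = (1 + 0.0171)^34 ≈ 1.779771494.
A ≈ 2,100 × 1.779771494 ≈ 3,737.5201.

£3,737.52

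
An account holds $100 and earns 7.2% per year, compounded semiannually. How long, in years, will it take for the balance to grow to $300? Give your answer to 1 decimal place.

15.5 years

We need (1 + 0.036)^(2t) = 3, so 2t = ln 3 / ln 1.036 ≈ 31.0631.
t ≈ 31.0631/2 = 15.5315 years.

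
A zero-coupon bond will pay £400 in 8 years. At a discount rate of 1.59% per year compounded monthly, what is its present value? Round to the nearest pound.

Periodic rate = 1.59%/12 = 0.001325; 96 periods.
P = 400/(1 + 0.001325)^96 ≈ 400/1.13554851 ≈ 352.2527.

£352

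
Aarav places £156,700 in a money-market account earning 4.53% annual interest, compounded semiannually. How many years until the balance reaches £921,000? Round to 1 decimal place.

39.5 years

(1 + 0.02265)^(2t) = 921,000/156,700 = 5.8775.
2t·ln(1 + 0.02265) = ln(5.8775); 2t = 1.7711/0.0223973 ≈ 79.0777.
t ≈ 39.5389 years.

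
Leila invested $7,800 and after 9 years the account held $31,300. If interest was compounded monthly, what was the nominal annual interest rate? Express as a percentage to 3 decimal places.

15.539%

(1 + r/12)^108 = 31,300/7,800 = 4.01282.
1 + r/12 = 4.01282^(1/108) ≈ 1.012949, so r/12 ≈ 0.0129488.
r ≈ 12·0.0129488 = 15.53857%.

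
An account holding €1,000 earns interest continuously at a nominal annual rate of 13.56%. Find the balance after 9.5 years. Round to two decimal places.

A = P·e^(rt) = 1,000·e^(0.1356·9.5) = 1,000·e^1.2882.
e^1.2882 ≈ 3.626253422, so A ≈ 3,626.2534.

€3,626.25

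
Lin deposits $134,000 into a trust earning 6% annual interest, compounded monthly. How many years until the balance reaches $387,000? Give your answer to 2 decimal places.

17.72 years

(1 + 0.005)^(12t) = 387,000/134,000 = 2.8881.
12t·ln(1 + 0.005) = ln(2.8881); 12t = 1.0606/0.00498754 ≈ 212.6468.
t ≈ 17.7206 years.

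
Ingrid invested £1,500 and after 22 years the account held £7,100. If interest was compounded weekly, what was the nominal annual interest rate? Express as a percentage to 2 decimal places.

The 1144-period growth factor is 7,100/1,500 = 4.73333.
r/52 = 4.73333^(1/1144) − 1 ≈ 0.00135987, so r ≈ 52·0.00135987 = 7.07130%.

7.07%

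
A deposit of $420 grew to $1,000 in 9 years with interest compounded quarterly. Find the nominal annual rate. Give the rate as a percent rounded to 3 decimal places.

The 36-period growth factor is 1,000/420 = 2.38095.
r/4 = 2.38095^(1/36) − 1 ≈ 0.0243899, so r ≈ 4·0.0243899 = 9.75597%.

9.756%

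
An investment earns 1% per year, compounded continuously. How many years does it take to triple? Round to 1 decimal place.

e^(0.01t) = 3, so 0.01t = ln 3 ≈ 1.0986.
t ≈ 1.0986/0.01 ≈ 109.8612.

109.9 years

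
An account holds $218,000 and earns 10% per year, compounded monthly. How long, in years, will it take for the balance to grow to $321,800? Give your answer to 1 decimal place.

(1 + 0.00833333)^(12t) = 321,800/218,000 = 1.4761.
12t·ln(1 + 0.00833333) = ln(1.4761); 12t = 0.38944/0.0082988 ≈ 46.9267.
t ≈ 3.9106 years.

3.9 years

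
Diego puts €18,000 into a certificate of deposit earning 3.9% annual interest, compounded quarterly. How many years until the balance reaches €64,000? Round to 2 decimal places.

32.68 years

(1 + 0.00975)^(4t) = 64,000/18,000 = 3.5556.
4t·ln(1 + 0.00975) = ln(3.5556); 4t = 1.2685/0.00970278 ≈ 130.7370.
t ≈ 32.6842 years.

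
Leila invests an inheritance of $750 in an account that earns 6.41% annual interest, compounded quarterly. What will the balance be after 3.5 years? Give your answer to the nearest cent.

Periodic rate = 6.41%/4 = 0.016025; periods = 4·3.5 = 14.
A = 750·(1 + 0.016025)^14 ≈ 750·1.24928498 ≈ 936.9637.

$936.96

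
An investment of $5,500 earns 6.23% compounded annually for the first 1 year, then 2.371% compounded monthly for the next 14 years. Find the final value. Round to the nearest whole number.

Phase 1: 5,500·(1 + 0.0623)^1 ≈ 5,842.6500.
Phase 2: 5,842.6500·(1 + 0.02371/12)^168 ≈ 8,140.0552.

$8,140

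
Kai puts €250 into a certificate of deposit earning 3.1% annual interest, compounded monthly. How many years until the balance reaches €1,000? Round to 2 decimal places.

44.78 years

We need (1 + 0.00258333)^(12t) = 4, so 12t = ln 4 / ln 1.002583 ≈ 537.3229.
t ≈ 537.3229/12 = 44.7769 years.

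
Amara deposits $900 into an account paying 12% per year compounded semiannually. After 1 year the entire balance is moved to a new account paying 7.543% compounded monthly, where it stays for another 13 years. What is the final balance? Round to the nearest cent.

Phase 1: 900·(1 + 0.06)^2 ≈ 1,011.2400.
Phase 2: 1,011.2400·(1 + 0.07543/12)^156 ≈ 2,687.7334.

$2,687.73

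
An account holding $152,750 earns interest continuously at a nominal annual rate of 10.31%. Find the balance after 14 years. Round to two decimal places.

$646,907.04

A = P·e^(rt) = 152,750·e^(0.1031·14) = 152,750·e^1.4434.
e^1.4434 ≈ 4.23507060607, so A ≈ 646,907.0351.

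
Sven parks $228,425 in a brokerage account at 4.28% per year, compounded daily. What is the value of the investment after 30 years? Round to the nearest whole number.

$824,793

Periodic rate = 4.28%/365 = 0.00011726; periods = 365·30 = 10950.
A = 228,425·(1 + 0.0428/365)^10950 ≈ 228,425·3.61078328328 ≈ 824,793.1715.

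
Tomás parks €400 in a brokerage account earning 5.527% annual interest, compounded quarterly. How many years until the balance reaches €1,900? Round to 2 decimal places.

28.39 years

(1 + 0.0138175)^(4t) = 1,900/400 = 4.75.
4t·ln(1 + 0.0138175) = ln(4.75); 4t = 1.5581/0.0137229 ≈ 113.5433.
t ≈ 28.3858 years.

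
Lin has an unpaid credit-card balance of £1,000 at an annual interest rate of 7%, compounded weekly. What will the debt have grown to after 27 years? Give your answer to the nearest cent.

Periodic rate = 7%/52 = 0.00134615; periods = 52·27 = 1404.
A = 1,000·(1 + 0.07/52)^1404 ≈ 1,000·6.610960974 ≈ 6,610.9610.

£6,610.96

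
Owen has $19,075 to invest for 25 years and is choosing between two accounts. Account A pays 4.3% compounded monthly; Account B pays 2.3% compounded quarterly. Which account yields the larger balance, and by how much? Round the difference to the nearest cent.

Account A growth factor: (1 + 0.043/12)^300 ≈ 2.9243684625; balance ≈ 55,782.3284.
Account B growth factor: (1 + 0.00575)^100 ≈ 1.7742063298; balance ≈ 33,842.9857.
Account A is larger by 21,939.3427.

Account A, by $21,939.34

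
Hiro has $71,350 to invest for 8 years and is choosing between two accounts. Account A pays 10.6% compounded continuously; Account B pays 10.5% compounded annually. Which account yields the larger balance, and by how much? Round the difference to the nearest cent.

Account A, by $8,004.28

Account A growth factor: e^(0.106·8) = e^0.848 ≈ 2.3349722344; balance ≈ 166,600.2689.
Account B growth factor: (1 + 0.105)^8 ≈ 2.22278892456; balance ≈ 158,595.9898.
Account A is larger by 8,004.2792.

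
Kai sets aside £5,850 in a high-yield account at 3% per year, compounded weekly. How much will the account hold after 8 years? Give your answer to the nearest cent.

Growth factor = (1 + 0.03/52)^416 ≈ 1.271161178.
A ≈ 5,850 × 1.271161178 ≈ 7,436.2929.

£7,436.29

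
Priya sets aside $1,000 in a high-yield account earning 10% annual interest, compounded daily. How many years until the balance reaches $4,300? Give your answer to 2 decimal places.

14.59 years

(1 + 0.000273973)^(365t) = 4,300/1,000 = 4.3.
365t·ln(1 + 0.000273973) = ln(4.3); 365t = 1.4586/0.000273935 ≈ 5324.6741.
t ≈ 14.5881 years.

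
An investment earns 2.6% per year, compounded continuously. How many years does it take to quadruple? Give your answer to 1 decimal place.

53.3 years

e^(0.026t) = 4, so 0.026t = ln 4 ≈ 1.3863.
t ≈ 1.3863/0.026 ≈ 53.3190.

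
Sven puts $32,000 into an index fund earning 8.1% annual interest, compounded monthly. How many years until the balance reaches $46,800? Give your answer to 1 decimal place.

(1 + 0.00675)^(12t) = 46,800/32,000 = 1.4625.
12t·ln(1 + 0.00675) = ln(1.4625); 12t = 0.38015/0.00672732 ≈ 56.5080.
t ≈ 4.7090 years.

4.7 years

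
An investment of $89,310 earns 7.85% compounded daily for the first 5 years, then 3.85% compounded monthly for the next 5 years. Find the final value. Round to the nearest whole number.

$160,254

Phase 1: 89,310·(1 + 0.0785/365)^1825 ≈ 132,233.7596.
Phase 2: 132,233.7596·(1 + 0.0385/12)^60 ≈ 160,254.4908.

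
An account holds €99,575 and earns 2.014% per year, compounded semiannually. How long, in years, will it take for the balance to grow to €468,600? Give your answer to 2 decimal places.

77.29 years

We need (1 + 0.01007)^(2t) = 4.706, so 2t = ln 4.706 / ln 1.01007 ≈ 154.5803.
t ≈ 154.5803/2 = 77.2902 years.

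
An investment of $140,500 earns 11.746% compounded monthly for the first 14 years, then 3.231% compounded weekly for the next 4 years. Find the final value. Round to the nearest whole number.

Phase 1: 140,500·(1 + 0.11746/12)^168 ≈ 721,730.2553.
Phase 2: 721,730.2553·(1 + 0.03231/52)^208 ≈ 821,269.5106.

$821,270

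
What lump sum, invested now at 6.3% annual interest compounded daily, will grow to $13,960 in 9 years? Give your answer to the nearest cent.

Growth factor = (1 + 0.063/365)^3285 ≈ 1.7628839444.
P = 13,960/1.7628839444 ≈ 7,918.8423.

$7,918.84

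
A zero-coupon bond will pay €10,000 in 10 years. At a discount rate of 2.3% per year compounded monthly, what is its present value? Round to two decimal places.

Periodic rate = 2.3%/12 = 0.00191667; 120 periods.
P = 10,000/(1 + 0.023/12)^120 ≈ 10,000/1.258322978 ≈ 7,947.0853.

€7,947.09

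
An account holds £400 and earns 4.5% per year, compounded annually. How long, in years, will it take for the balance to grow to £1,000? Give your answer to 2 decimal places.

20.82 years

We need (1 + 0.045)^t = 2.5, so t = ln 2.5 / ln 1.045 ≈ 20.8168.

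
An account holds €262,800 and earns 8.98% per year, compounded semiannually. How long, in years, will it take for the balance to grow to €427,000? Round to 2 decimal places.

We need (1 + 0.0449)^(2t) = 1.6248, so 2t = ln 1.6248 / ln 1.0449 ≈ 11.0514.
t ≈ 11.0514/2 = 5.5257 years.

5.53 years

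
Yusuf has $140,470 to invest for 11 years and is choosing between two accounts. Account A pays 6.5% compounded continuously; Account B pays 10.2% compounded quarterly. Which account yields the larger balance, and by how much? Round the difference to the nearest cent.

Account B, by $138,209.36

Account A growth factor: e^(0.065·11) = e^0.715 ≈ 2.04418668226; balance ≈ 287,146.9033.
Account B growth factor: (1 + 0.0255)^44 ≈ 3.0280932631; balance ≈ 425,356.2607.
Account B is larger by 138,209.3574.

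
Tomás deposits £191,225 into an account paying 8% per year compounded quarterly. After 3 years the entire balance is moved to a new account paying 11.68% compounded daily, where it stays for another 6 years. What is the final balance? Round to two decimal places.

£488,710.44

Phase 1: 191,225·(1 + 0.02)^12 ≈ 242,519.5372.
Phase 2: 242,519.5372·(1 + 0.00032)^2190 ≈ 488,710.4409.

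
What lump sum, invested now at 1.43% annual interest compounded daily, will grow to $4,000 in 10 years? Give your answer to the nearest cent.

Growth factor = (1 + 0.0143/365)^3650 ≈ 1.15372657.
P = 4,000/1.15372657 ≈ 3,467.0260.

$3,467.03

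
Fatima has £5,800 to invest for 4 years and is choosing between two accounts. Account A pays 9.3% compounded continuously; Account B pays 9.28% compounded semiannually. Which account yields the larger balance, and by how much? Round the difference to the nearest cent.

A: e^(0.093·4) = e^0.372 ≈ 1.450632981, so 5,800 × 1.450632981 ≈ 8,413.6713.
B: (1 + 0.0464)^8 ≈ 1.437413925, so 5,800 × 1.437413925 ≈ 8,337.0008.
Difference ≈ 76.6705 in favor of A.

Account A, by £76.67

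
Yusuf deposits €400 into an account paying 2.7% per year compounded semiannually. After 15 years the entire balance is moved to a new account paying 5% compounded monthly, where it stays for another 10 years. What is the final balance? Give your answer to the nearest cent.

After 15 years at 2.7%: 400 × 1.4952458 ≈ 598.0983.
Then 10 years at 5%: 598.0983 × 1.6470095 ≈ 985.0736.

€985.07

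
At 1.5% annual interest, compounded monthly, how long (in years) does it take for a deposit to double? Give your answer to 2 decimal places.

(1 + 0.00125)^(12t) = 2.
12t = ln 2 / ln(1 + 0.00125) ≈ 0.69315/0.00124922 ≈ 554.8642.
t ≈ 46.2387.

46.24 years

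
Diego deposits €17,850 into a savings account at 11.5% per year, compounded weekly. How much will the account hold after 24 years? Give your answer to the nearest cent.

Periodic rate = 11.5%/52 = 0.00221154; periods = 52·24 = 1248.
A = 17,850·(1 + 0.115/52)^1248 ≈ 17,850·15.7517673095 ≈ 281,169.0465.

€281,169.05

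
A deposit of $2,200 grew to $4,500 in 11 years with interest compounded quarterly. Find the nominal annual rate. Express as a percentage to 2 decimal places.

6.56%

The 44-period growth factor is 4,500/2,200 = 2.04545.
r/4 = 2.04545^(1/44) − 1 ≈ 0.0163971, so r ≈ 4·0.0163971 = 6.55883%.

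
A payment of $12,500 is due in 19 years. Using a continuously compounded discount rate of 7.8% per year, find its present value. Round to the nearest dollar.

P = A·e^(−rt) = 12,500·e^(−1.482).
e^(−1.482) ≈ 0.22718286798, so P ≈ 2,839.7858.

$2,840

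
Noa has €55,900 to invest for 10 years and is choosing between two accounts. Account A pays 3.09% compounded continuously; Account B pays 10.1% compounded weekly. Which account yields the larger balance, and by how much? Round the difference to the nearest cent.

Account B, by €77,189.54

Account A growth factor: e^(0.0309·10) = e^0.309 ≈ 1.3620623705; balance ≈ 76,139.2865.
Account B growth factor: (1 + 0.101/52)^520 ≈ 2.74291274905; balance ≈ 153,328.8227.
Account B is larger by 77,189.5362.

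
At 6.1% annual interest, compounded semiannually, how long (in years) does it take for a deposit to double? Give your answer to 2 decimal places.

(1 + 0.0305)^(2t) = 2.
2t = ln 2 / ln(1 + 0.0305) ≈ 0.69315/0.0300441 ≈ 23.0710.
t ≈ 11.5355.

11.54 years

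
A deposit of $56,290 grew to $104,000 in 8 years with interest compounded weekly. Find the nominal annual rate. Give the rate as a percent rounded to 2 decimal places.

The 416-period growth factor is 104,000/56,290 = 1.84758.
r/52 = 1.84758^(1/416) − 1 ≈ 0.00147675, so r ≈ 52·0.00147675 = 7.67909%.

7.68%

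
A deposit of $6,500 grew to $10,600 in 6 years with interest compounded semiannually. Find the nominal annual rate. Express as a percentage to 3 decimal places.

8.319%

(1 + r/2)^12 = 10,600/6,500 = 1.63077.
1 + r/2 = 1.63077^(1/12) ≈ 1.041596, so r/2 ≈ 0.0415962.
r ≈ 2·0.0415962 = 8.31923%.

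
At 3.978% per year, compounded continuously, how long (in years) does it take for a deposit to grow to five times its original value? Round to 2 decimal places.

e^(0.03978t) = 5, so 0.03978t = ln 5 ≈ 1.6094.
t ≈ 1.6094/0.03978 ≈ 40.4585.

40.46 years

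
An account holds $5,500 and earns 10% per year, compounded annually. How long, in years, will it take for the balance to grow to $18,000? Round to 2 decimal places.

(1 + 0.1)^t = 18,000/5,500 = 3.2727.
t·ln(1 + 0.1) = ln(3.2727); t = 1.1856/0.0953102 ≈ 12.4396.

12.44 years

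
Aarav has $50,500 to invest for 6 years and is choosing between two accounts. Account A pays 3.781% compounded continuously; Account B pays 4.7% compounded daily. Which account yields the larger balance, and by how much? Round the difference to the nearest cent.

Account B, by $3,590.57

Account A growth factor: e^(0.03781·6) = e^0.22686 ≈ 1.2546542041; balance ≈ 63,360.0373.
Account B growth factor: (1 + 0.047/365)^2190 ≈ 1.3257546512; balance ≈ 66,950.6099.
Account B is larger by 3,590.5726.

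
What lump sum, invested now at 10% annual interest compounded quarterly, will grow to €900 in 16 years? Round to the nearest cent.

€185.32

Periodic rate = 10%/4 = 0.025; 64 periods.
P = 900/(1 + 0.025)^64 ≈ 900/4.85654464 ≈ 185.3169.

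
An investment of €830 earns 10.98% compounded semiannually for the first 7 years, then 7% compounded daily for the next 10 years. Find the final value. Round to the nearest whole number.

€3,532

Phase 1: 830·(1 + 0.0549)^14 ≈ 1,754.0266.
Phase 2: 1,754.0266·(1 + 0.07/365)^3650 ≈ 3,531.9388.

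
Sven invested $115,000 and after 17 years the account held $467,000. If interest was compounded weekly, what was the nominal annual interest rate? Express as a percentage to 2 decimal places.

(1 + r/52)^884 = 467,000/115,000 = 4.06087.
1 + r/52 = 4.06087^(1/884) ≈ 1.001587, so r/52 ≈ 0.00158655.
r ≈ 52·0.00158655 = 8.25005%.

8.25%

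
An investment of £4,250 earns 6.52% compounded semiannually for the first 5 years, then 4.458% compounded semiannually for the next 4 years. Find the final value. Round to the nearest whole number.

£6,987

After 5 years at 6.52%: 4,250 × 1.378228439 ≈ 5,857.4709.
Then 4 years at 4.458%: 5,857.4709 × 1.192869407 ≈ 6,987.1978.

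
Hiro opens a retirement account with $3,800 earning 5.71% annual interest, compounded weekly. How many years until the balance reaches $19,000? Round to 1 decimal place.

28.2 years

We need (1 + 0.00109808)^(52t) = 5, so 52t = ln 5 / ln 1.001098 ≈ 1466.4923.
t ≈ 1466.4923/52 = 28.2018 years.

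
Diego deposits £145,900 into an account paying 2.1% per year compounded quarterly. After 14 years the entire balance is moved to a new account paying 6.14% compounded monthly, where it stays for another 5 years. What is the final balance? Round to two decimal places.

Phase 1: 145,900·(1 + 0.00525)^56 ≈ 195,615.7735.
Phase 2: 195,615.7735·(1 + 0.0614/12)^60 ≈ 265,700.4793.

£265,700.48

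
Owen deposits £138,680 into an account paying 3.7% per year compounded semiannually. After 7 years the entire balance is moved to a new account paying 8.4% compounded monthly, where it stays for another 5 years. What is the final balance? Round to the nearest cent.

Phase 1: 138,680·(1 + 0.0185)^14 ≈ 179,253.7705.
Phase 2: 179,253.7705·(1 + 0.007)^60 ≈ 272,418.4596.

£272,418.46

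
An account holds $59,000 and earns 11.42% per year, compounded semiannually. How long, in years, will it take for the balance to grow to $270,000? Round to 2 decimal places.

13.69 years

(1 + 0.0571)^(2t) = 270,000/59,000 = 4.5763.
2t·ln(1 + 0.0571) = ln(4.5763); 2t = 1.5209/0.0555293 ≈ 27.3889.
t ≈ 13.6944 years.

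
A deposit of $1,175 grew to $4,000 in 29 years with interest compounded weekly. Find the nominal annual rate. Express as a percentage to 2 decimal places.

(1 + r/52)^1508 = 4,000/1,175 = 3.40426.
1 + r/52 = 3.40426^(1/1508) ≈ 1.000813, so r/52 ≈ 0.000812682.
r ≈ 52·0.000812682 = 4.22594%.

4.23%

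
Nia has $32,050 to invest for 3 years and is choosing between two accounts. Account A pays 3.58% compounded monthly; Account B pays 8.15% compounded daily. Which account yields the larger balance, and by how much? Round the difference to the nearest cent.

Account B, by $5,248.07

A: (1 + 0.0358/12)^36 ≈ 1.1132015165, so 32,050 × 1.1132015165 ≈ 35,678.1086.
B: (1 + 0.0815/365)^1095 ≈ 1.2769478102, so 32,050 × 1.2769478102 ≈ 40,926.1773.
Difference ≈ 5,248.0687 in favor of B.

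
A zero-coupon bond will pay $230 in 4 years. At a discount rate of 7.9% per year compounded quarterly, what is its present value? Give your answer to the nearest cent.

$168.20

Growth factor = (1 + 0.01975)^16 ≈ 1.36741212.
P = 230/1.36741212 ≈ 168.2009.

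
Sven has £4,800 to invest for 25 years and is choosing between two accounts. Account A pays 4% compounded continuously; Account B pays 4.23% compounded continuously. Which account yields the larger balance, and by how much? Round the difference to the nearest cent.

Account B, by £772.23

Account A growth factor: e^(0.04·25) = e^1 ≈ 2.7182818285; balance ≈ 13,047.7528.
Account B growth factor: e^(0.0423·25) = e^1.0575 ≈ 2.8791640742; balance ≈ 13,819.9876.
Account B is larger by 772.2348.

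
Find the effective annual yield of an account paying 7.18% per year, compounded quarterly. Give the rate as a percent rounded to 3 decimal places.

One year is 4 periods at 0.01795 each: (1 + 0.01795)^4 ≈ 1.073756.
EAR = 1.073756 − 1 ≈ 7.37565%.

7.376%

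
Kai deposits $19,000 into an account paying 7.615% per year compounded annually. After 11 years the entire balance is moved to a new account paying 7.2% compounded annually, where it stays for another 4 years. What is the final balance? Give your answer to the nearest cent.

After 11 years at 7.615%: 19,000 × 2.2418208822 ≈ 42,594.5968.
Then 4 years at 7.2%: 42,594.5968 × 1.3206238659 ≈ 56,251.4410.

$56,251.44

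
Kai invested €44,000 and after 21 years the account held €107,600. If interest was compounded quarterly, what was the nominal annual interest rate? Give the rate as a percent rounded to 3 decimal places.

(1 + r/4)^84 = 107,600/44,000 = 2.44545.
1 + r/4 = 2.44545^(1/84) ≈ 1.010702, so r/4 ≈ 0.0107025.
r ≈ 4·0.0107025 = 4.28099%.

4.281%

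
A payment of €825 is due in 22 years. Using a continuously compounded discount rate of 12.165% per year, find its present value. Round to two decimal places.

€56.77

P = A·e^(−rt) = 825·e^(−2.6763).
e^(−2.6763) ≈ 0.0688173077, so P ≈ 56.7743.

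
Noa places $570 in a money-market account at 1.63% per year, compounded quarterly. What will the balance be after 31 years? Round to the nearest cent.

$943.80

Growth factor = (1 + 0.004075)^124 ≈ 1.65578173.
A ≈ 570 × 1.65578173 ≈ 943.7956.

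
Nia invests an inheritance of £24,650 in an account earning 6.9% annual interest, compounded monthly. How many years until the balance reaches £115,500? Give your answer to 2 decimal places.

(1 + 0.00575)^(12t) = 115,500/24,650 = 4.6856.
12t·ln(1 + 0.00575) = ln(4.6856); 12t = 1.5445/0.00573353 ≈ 269.3791.
t ≈ 22.4483 years.

22.45 years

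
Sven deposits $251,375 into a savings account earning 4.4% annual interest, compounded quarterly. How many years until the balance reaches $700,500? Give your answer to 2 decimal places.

23.42 years

We need (1 + 0.011)^(4t) = 2.7867, so 4t = ln 2.7867 / ln 1.011 ≈ 93.6795.
t ≈ 93.6795/4 = 23.4199 years.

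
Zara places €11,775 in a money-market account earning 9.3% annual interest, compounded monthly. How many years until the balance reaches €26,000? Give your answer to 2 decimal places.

(1 + 0.00775)^(12t) = 26,000/11,775 = 2.2081.
12t·ln(1 + 0.00775) = ln(2.2081); 12t = 0.79212/0.00772012 ≈ 102.6043.
t ≈ 8.5504 years.

8.55 years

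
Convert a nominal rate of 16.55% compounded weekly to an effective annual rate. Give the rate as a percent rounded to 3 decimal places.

17.967%

EAR = (1 + 16.55%/52)^52 − 1 = (1 + 0.00318269)^52 − 1.
(1 + 0.00318269)^52 ≈ 1.179673, so EAR ≈ 17.96729%.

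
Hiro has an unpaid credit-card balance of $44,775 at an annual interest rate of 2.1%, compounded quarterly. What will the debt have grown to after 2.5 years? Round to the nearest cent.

$47,182.01

Periodic rate = 2.1%/4 = 0.00525; periods = 4·2.5 = 10.
A = 44,775·(1 + 0.00525)^10 ≈ 44,775·1.0537578374 ≈ 47,182.0072.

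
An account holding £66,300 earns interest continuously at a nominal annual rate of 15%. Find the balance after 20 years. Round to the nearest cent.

£1,331,671.10

A = P·e^(rt) = 66,300·e^(0.15·20) = 66,300·e^3.
e^3 ≈ 20.08553692319, so A ≈ 1,331,671.0980.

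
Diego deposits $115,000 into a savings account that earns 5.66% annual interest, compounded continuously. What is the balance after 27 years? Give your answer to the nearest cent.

A = P·e^(rt) = 115,000·e^(0.0566·27) = 115,000·e^1.5282.
e^1.5282 ≈ 4.60987158098, so A ≈ 530,135.2318.

$530,135.23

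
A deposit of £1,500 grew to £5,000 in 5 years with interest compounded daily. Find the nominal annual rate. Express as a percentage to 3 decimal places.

The 1825-period growth factor is 5,000/1,500 = 3.33333.
r/365 = 3.33333^(1/1825) − 1 ≈ 0.000659929, so r ≈ 365·0.000659929 = 24.08740%.

24.087%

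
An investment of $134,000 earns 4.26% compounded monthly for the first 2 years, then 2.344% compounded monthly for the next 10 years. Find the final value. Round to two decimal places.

$184,391.33

Phase 1: 134,000·(1 + 0.00355)^24 ≈ 145,895.2542.
Phase 2: 145,895.2542·(1 + 0.02344/12)^120 ≈ 184,391.3302.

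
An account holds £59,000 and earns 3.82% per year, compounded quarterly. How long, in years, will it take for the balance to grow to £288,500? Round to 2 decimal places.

We need (1 + 0.00955)^(4t) = 4.8898, so 4t = ln 4.8898 / ln 1.00955 ≈ 166.9868.
t ≈ 166.9868/4 = 41.7467 years.

41.75 years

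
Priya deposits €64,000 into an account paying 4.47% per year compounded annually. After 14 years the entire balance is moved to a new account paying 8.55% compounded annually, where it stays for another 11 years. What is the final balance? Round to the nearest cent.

After 14 years at 4.47%: 64,000 × 1.84451557134 ≈ 118,048.9966.
Then 11 years at 8.55%: 118,048.9966 × 2.46563113608 ≈ 291,065.2815.

€291,065.28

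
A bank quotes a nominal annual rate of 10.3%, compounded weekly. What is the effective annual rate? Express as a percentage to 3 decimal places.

10.838%

EAR = (1 + 10.3%/52)^52 − 1 = (1 + 0.00198077)^52 − 1.
(1 + 0.00198077)^52 ≈ 1.108378, so EAR ≈ 10.83785%.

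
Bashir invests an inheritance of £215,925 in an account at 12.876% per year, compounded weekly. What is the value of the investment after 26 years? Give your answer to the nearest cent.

Growth factor = (1 + 0.12876/52)^1352 ≈ 28.32152298224.
A ≈ 215,925 × 28.32152298224 ≈ 6,115,324.8499.

£6,115,324.85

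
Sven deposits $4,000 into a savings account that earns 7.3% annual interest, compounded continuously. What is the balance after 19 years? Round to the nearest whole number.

A = P·e^(rt) = 4,000·e^(0.073·19) = 4,000·e^1.387.
e^1.387 ≈ 4.0028235516, so A ≈ 16,011.2942.

$16,011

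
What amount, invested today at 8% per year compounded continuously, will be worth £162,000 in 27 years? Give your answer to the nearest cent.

P = A·e^(−rt) = 162,000·e^(−2.16).
e^(−2.16) ≈ 0.115325121038, so P ≈ 18,682.6696.

£18,682.67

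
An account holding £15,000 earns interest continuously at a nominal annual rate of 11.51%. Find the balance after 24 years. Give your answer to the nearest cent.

A = P·e^(rt) = 15,000·e^(0.1151·24) = 15,000·e^2.7624.
e^2.7624 ≈ 15.8378081113, so A ≈ 237,567.1217.

£237,567.12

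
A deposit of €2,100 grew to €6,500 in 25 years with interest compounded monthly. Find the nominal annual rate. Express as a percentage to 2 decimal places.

The 300-period growth factor is 6,500/2,100 = 3.09524.
r/12 = 3.09524^(1/300) − 1 ≈ 0.00377332, so r ≈ 12·0.00377332 = 4.52798%.

4.53%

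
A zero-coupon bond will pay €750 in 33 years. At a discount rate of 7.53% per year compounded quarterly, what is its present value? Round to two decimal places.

€63.96

Periodic rate = 7.53%/4 = 0.018825; 132 periods.
P = 750/(1 + 0.018825)^132 ≈ 750/11.725903 ≈ 63.9610.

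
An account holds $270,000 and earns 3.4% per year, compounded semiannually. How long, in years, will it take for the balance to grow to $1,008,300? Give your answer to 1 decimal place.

39.1 years

(1 + 0.017)^(2t) = 1,008,300/270,000 = 3.7344.
2t·ln(1 + 0.017) = ln(3.7344); 2t = 1.3176/0.0168571 ≈ 78.1628.
t ≈ 39.0814 years.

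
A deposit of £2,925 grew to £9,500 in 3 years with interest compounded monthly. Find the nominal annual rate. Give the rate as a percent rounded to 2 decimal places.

39.92%

(1 + r/12)^36 = 9,500/2,925 = 3.24786.
1 + r/12 = 3.24786^(1/36) ≈ 1.033263, so r/12 ≈ 0.0332634.
r ≈ 12·0.0332634 = 39.91609%.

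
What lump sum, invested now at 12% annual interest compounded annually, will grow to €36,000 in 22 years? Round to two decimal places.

Annual rate = 12% = 0.12; 22 periods.
P = 36,000/(1 + 0.12)^22 ≈ 36,000/12.100310056 ≈ 2,975.1304.

€2,975.13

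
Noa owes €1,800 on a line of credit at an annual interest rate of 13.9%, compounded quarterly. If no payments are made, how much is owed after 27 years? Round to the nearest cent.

€72,027.69

Growth factor = (1 + 0.03475)^108 ≈ 40.015383907.
A ≈ 1,800 × 40.015383907 ≈ 72,027.6910.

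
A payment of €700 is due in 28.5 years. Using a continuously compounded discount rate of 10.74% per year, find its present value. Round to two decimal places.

€32.79

P = A·e^(−rt) = 700·e^(−3.0609).
e^(−3.0609) ≈ 0.0468455153, so P ≈ 32.7919.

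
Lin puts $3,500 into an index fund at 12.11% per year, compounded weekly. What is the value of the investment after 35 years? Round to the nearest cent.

Periodic rate = 12.11%/52 = 0.00232885; periods = 52·35 = 1820.
A = 3,500·(1 + 0.1211/52)^1820 ≈ 3,500·68.9631457242 ≈ 241,371.0100.

$241,371.01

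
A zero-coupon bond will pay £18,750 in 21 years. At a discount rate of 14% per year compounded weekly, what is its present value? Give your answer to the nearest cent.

£995.16

Growth factor = (1 + 0.14/52)^1092 ≈ 18.84126473.
P = 18,750/18.84126473 ≈ 995.1561.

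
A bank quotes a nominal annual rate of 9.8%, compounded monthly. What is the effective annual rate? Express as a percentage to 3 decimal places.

EAR = (1 + 9.8%/12)^12 − 1 = (1 + 0.00816667)^12 − 1.
(1 + 0.00816667)^12 ≈ 1.102524, so EAR ≈ 10.25239%.

10.252%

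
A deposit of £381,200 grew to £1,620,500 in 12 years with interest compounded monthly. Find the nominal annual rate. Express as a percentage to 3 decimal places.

12.121%

The 144-period growth factor is 1,620,500/381,200 = 4.25105.
r/12 = 4.25105^(1/144) − 1 ≈ 0.0101004, so r ≈ 12·0.0101004 = 12.12052%.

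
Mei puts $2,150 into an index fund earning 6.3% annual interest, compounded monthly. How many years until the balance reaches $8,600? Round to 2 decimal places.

We need (1 + 0.00525)^(12t) = 4, so 12t = ln 4 / ln 1.00525 ≈ 264.7486.
t ≈ 264.7486/12 = 22.0624 years.

22.06 years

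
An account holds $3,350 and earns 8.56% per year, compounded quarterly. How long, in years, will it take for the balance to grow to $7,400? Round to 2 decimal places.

We need (1 + 0.0214)^(4t) = 2.209, so 4t = ln 2.209 / ln 1.0214 ≈ 37.4285.
t ≈ 37.4285/4 = 9.3571 years.

9.36 years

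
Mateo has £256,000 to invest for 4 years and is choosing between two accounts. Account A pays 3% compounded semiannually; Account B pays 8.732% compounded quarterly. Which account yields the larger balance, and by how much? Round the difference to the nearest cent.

Account B, by £73,276.13

Account A growth factor: (1 + 0.015)^8 ≈ 1.1264925866; balance ≈ 288,382.1022.
Account B growth factor: (1 + 0.02183)^16 ≈ 1.41272745192; balance ≈ 361,658.2277.
Account B is larger by 73,276.1255.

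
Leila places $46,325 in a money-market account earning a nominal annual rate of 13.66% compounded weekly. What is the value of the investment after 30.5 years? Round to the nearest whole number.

Periodic rate = 13.66%/52 = 0.00262692; periods = 52·30.5 = 1586.
A = 46,325·(1 + 0.1366/52)^1586 ≈ 46,325·64.12519150039 ≈ 2,970,599.4963.

$2,970,599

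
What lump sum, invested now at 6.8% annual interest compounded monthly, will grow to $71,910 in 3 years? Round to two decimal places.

Periodic rate = 6.8%/12 = 0.00566667; 36 periods.
P = 71,910/(1 + 0.068/12)^36 ≈ 71,910/1.2255922228 ≈ 58,673.6752.

$58,673.68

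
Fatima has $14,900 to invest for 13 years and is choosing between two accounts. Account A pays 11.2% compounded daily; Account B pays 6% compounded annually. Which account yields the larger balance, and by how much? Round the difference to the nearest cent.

Account A, by $32,107.77

A: (1 + 0.112/365)^4745 ≈ 4.2878123424, so 14,900 × 4.2878123424 ≈ 63,888.4039.
B: (1 + 0.06)^13 ≈ 2.1329282601, so 14,900 × 2.1329282601 ≈ 31,780.6311.
Difference ≈ 32,107.7728 in favor of A.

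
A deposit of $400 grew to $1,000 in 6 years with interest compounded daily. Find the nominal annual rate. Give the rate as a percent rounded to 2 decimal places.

15.27%

(1 + r/365)^2190 = 1,000/400 = 2.5.
1 + r/365 = 2.5^(1/2190) ≈ 1.000418, so r/365 ≈ 0.000418485.
r ≈ 365·0.000418485 = 15.27471%.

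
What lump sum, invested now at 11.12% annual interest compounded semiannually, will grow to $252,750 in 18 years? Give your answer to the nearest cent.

Growth factor = (1 + 0.0556)^36 ≈ 7.01419338969.
P = 252,750/7.01419338969 ≈ 36,034.0792.

$36,034.08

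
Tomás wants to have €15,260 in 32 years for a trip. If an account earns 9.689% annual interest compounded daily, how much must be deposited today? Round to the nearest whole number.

Periodic rate = 9.689%/365 = 0.000265452; 11680 periods.
P = 15,260/(1 + 0.09689/365)^11680 ≈ 15,260/22.19947319 ≈ 687.4037.

€687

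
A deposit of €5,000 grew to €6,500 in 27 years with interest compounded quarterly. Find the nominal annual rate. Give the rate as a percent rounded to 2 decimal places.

0.97%

The 108-period growth factor is 6,500/5,000 = 1.3.
r/4 = 1.3^(1/108) − 1 ≈ 0.00243225, so r ≈ 4·0.00243225 = 0.97290%.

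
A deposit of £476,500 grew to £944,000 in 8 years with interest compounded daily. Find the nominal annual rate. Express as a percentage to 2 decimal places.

The 2920-period growth factor is 944,000/476,500 = 1.98111.
r/365 = 1.98111^(1/2920) − 1 ≈ 0.000234157, so r ≈ 365·0.000234157 = 8.54673%.

8.55%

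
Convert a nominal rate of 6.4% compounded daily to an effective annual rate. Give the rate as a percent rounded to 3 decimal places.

6.609%

EAR = (1 + 6.4%/365)^365 − 1 = (1 + 0.000175342)^365 − 1.
(1 + 0.000175342)^365 ≈ 1.066086, so EAR ≈ 6.60864%.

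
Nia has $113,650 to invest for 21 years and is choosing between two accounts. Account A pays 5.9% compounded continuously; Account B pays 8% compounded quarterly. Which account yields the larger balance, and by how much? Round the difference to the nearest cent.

Account A growth factor: e^(0.059·21) = e^1.239 ≈ 3.45215957853; balance ≈ 392,337.9361.
Account B growth factor: (1 + 0.02)^84 ≈ 5.27733213668; balance ≈ 599,768.7973.
Account B is larger by 207,430.8612.

Account B, by $207,430.86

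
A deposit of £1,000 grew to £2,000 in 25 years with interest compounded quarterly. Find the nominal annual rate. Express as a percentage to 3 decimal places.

(1 + r/4)^100 = 2,000/1,000 = 2.
1 + r/4 = 2^(1/100) ≈ 1.006956, so r/4 ≈ 0.00695555.
r ≈ 4·0.00695555 = 2.78222%.

2.782%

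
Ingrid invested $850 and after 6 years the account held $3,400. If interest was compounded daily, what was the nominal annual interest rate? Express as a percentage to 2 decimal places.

23.11%

(1 + r/365)^2190 = 3,400/850 = 4.
1 + r/365 = 4^(1/2190) ≈ 1.000633, so r/365 ≈ 0.000633212.
r ≈ 365·0.000633212 = 23.11222%.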